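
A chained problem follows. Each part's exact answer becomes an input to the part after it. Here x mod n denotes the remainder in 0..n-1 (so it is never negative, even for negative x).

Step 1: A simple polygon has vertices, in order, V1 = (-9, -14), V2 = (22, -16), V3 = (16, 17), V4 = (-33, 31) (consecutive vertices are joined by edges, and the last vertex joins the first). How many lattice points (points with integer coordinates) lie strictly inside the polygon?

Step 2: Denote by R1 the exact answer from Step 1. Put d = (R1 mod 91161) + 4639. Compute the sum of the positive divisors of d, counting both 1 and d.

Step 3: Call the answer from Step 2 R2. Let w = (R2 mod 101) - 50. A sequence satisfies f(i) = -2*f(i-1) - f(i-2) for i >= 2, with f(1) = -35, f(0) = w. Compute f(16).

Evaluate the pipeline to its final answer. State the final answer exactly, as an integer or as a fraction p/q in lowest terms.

Step 1: cross terms: (-9*-16 - 22*-14)=452, (22*17 - 16*-16)=630, (16*31 - -33*17)=1057, (-33*-14 - -9*31)=741; twice the area = |2880| = 2880; area = 1440; boundary points = 1 + 3 + 7 + 3 = 14; strictly interior points = area - boundary/2 + 1 = 1434; answer 1434
Step 2: R1 = 1434; d = 6073; 6073 is prime, so its only divisors are 1 and 6073; sigma = 1 + 6073 = 6074; answer 6074
Step 3: R2 = 6074; w = -36; f(2) = -2*(-35) - 1*(-36) = 106; iterating: f(2)=106, f(3)=-177, f(4)=248, f(5)=-319, f(6)=390, f(7)=-461, f(8)=532, f(9)=-603, f(10)=674, f(11)=-745, f(12)=816, f(13)=-887, f(14)=958, f(15)=-1029, f(16)=1100; answer 1100

1100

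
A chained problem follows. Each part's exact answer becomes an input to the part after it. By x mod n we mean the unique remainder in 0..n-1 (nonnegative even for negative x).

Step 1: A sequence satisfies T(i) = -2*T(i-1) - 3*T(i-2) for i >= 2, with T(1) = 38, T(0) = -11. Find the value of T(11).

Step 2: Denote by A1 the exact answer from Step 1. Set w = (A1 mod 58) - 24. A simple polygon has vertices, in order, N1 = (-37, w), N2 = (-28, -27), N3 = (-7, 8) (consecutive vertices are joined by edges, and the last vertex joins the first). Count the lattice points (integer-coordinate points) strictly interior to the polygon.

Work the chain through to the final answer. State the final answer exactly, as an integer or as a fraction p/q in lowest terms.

Step 1: T(2) = -2*(38) - 3*(-11) = -43; iterating: T(2)=-43, T(3)=-28, T(4)=185, T(5)=-286, T(6)=17, T(7)=824, T(8)=-1699, T(9)=926, T(10)=3245, T(11)=-9268; answer -9268
Step 2: A1 = -9268; w = -12; cross terms: (-37*-27 - -28*-12)=663, (-28*8 - -7*-27)=-413, (-7*-12 - -37*8)=380; twice the area = |630| = 630; area = 315; boundary points = 3 + 7 + 10 = 20; strictly interior points = area - boundary/2 + 1 = 306; answer 306

306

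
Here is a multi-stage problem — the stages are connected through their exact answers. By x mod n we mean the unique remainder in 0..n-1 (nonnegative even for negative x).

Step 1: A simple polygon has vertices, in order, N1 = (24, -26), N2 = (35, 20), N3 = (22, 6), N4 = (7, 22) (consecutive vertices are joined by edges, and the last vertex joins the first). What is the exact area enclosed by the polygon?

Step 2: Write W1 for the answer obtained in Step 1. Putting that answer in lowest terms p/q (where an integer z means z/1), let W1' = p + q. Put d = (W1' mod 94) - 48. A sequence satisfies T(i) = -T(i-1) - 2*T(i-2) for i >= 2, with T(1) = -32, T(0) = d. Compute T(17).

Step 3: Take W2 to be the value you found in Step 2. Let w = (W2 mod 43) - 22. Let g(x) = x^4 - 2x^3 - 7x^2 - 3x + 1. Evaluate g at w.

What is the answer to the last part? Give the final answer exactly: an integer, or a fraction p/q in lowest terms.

Step 1: cross terms: (24*20 - 35*-26)=1390, (35*6 - 22*20)=-230, (22*22 - 7*6)=442, (7*-26 - 24*22)=-710; twice the area = |892| = 892; area = 446; answer 446
Step 2: W1 = 446; threaded value p + q = 447; d = 23; T(2) = -1*(-32) - 2*(23) = -14; iterating: T(2)=-14, T(3)=78, T(4)=-50, T(5)=-106, T(6)=206, T(7)=6, T(8)=-418, T(9)=406, T(10)=430, T(11)=-1242, T(12)=382, T(13)=2102, T(14)=-2866, T(15)=-1338, T(16)=7070, T(17)=-4394; answer -4394
Step 3: W2 = -4394; w = 13; 1*(13)^4 - 2*(13)^3 - 7*(13)^2 - 3*(13)^1 + 1 = (28561) + (-4394) + (-1183) + (-39) + (1) = 22946; answer 22946

22946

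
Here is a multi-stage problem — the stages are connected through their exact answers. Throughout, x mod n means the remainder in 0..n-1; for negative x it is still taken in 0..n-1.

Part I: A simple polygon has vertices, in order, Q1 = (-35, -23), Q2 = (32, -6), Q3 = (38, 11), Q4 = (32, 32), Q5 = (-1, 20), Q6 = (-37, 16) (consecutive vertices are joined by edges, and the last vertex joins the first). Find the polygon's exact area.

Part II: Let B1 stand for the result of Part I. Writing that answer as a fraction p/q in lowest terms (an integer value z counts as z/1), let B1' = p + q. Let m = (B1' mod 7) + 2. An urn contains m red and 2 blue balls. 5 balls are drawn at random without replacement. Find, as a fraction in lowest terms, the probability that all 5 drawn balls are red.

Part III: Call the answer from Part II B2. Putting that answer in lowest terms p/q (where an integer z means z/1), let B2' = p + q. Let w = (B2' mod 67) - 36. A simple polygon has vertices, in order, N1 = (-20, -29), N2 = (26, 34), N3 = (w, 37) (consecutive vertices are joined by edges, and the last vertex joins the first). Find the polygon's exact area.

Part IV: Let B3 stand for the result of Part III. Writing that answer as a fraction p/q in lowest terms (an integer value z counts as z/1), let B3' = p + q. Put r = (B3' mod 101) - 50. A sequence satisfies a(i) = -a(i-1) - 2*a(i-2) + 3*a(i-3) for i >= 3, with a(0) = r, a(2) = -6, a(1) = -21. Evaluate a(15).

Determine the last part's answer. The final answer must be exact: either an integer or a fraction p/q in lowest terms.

222291

Part I: cross terms: (-35*-6 - 32*-23)=946, (32*11 - 38*-6)=580, (38*32 - 32*11)=864, (32*20 - -1*32)=672, (-1*16 - -37*20)=724, (-37*-23 - -35*16)=1411; twice the area = |5197| = 5197; area = 5197/2; answer 5197/2
Part II: B1 = 5197/2; threaded value p + q = 5199; m = 7; total draws C(9,5) = 126; favorable C(7,5) = 21; P = 1/6; answer 1/6
Part III: B2 = 1/6; threaded value p + q = 7; w = -29; cross terms: (-20*34 - 26*-29)=74, (26*37 - -29*34)=1948, (-29*-29 - -20*37)=1581; twice the area = |3603| = 3603; area = 3603/2; answer 3603/2
Part IV: B3 = 3603/2; threaded value p + q = 3605; r = 20; a(3) = -1*(-6) - 2*(-21) + 3*(20) = 108; iterating: a(3)=108, a(4)=-159, a(5)=-75, a(6)=717, a(7)=-1044, a(8)=-615, a(9)=4854, a(10)=-6756, a(11)=-4797, a(12)=32871, a(13)=-43545, a(14)=-36588, a(15)=222291; answer 222291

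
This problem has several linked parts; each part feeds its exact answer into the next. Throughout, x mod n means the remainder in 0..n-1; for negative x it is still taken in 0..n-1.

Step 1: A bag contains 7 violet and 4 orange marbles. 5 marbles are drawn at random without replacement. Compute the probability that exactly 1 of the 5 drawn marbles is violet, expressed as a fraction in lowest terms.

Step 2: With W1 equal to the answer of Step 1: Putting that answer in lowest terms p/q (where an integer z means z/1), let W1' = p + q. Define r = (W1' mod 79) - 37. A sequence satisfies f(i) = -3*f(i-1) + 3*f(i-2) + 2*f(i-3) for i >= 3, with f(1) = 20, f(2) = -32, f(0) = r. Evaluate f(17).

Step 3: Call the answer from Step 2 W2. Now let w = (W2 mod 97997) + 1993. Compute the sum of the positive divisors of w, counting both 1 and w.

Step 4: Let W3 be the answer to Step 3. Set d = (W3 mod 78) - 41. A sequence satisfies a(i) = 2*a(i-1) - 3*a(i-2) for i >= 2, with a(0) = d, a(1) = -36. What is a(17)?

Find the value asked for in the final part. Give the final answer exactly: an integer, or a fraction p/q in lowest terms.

301068

Step 1: total draws C(11,5) = 462; favorable C(7,1)*C(4,4) = 7; P = 1/66; answer 1/66
Step 2: W1 = 1/66; threaded value p + q = 67; r = 30; f(3) = -3*(-32) + 3*(20) + 2*(30) = 216; iterating: f(3)=216, f(4)=-704, f(5)=2696, f(6)=-9768, f(7)=35984, f(8)=-131864, f(9)=484008, f(10)=-1775648, f(11)=6515240, f(12)=-23904648, f(13)=87708368, f(14)=-321808568, f(15)=1180741512, f(16)=-4332233504, f(17)=15895307912; answer 15895307912
Step 3: W2 = 15895307912; w = 98508; 98508 = 2^2 * 3 * 8209; sigma = (1 + 2 + 4) * (1 + 3) * (1 + 8209) = 7 * 4 * 8210 = 229880; answer 229880
Step 4: W3 = 229880; d = -27; a(2) = 2*(-36) - 3*(-27) = 9; iterating: a(2)=9, a(3)=126, a(4)=225, a(5)=72, a(6)=-531, a(7)=-1278, a(8)=-963, a(9)=1908, a(10)=6705, a(11)=7686, a(12)=-4743, a(13)=-32544, a(14)=-50859, a(15)=-4086, a(16)=144405, a(17)=301068; answer 301068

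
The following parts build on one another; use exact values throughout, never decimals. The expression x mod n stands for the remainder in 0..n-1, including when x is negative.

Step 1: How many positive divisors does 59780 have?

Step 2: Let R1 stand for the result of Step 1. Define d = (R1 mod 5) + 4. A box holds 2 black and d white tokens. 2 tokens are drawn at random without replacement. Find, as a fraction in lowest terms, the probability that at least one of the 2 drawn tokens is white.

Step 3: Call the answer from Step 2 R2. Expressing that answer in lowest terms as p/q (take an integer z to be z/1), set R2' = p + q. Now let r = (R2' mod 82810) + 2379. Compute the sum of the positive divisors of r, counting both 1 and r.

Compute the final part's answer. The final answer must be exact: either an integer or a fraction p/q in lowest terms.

5586

Step 1: 59780 = 2^2 * 5 * 7^2 * 61; number of divisors = (2+1) * (1+1) * (2+1) * (1+1) = 36; answer 36
Step 2: R1 = 36; d = 5; total draws C(7,2) = 21; complement C(2,2) = 1; favorable 21 - 1 = 20; P = 20/21; answer 20/21
Step 3: R2 = 20/21; threaded value p + q = 41; r = 2420; 2420 = 2^2 * 5 * 11^2; sigma = (1 + 2 + 4) * (1 + 5) * (1 + 11 + 121) = 7 * 6 * 133 = 5586; answer 5586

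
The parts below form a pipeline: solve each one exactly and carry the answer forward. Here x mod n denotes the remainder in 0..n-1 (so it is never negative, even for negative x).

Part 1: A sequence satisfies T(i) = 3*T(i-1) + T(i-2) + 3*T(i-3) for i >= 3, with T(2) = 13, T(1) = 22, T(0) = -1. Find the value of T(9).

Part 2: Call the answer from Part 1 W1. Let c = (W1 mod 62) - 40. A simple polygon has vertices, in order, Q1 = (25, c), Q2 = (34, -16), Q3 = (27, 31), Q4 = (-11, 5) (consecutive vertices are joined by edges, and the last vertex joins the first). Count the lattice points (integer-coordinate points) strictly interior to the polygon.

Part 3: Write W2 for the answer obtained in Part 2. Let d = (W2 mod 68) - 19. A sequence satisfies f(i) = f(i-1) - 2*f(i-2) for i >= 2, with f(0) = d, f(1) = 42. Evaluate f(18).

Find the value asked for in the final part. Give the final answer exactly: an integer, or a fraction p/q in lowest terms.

-18110

Part 1: T(3) = 3*(13) + 1*(22) + 3*(-1) = 58; iterating: T(3)=58, T(4)=253, T(5)=856, T(6)=2995, T(7)=10600, T(8)=37363, T(9)=131674; answer 131674
Part 2: W1 = 131674; c = 8; cross terms: (25*-16 - 34*8)=-672, (34*31 - 27*-16)=1486, (27*5 - -11*31)=476, (-11*8 - 25*5)=-213; twice the area = |1077| = 1077; area = 1077/2; boundary points = 3 + 1 + 2 + 3 = 9; strictly interior points = area - boundary/2 + 1 = 535; answer 535
Part 3: W2 = 535; d = 40; f(2) = 1*(42) - 2*(40) = -38; iterating: f(2)=-38, f(3)=-122, f(4)=-46, f(5)=198, f(6)=290, f(7)=-106, f(8)=-686, f(9)=-474, f(10)=898, f(11)=1846, f(12)=50, f(13)=-3642, f(14)=-3742, f(15)=3542, f(16)=11026, f(17)=3942, f(18)=-18110; answer -18110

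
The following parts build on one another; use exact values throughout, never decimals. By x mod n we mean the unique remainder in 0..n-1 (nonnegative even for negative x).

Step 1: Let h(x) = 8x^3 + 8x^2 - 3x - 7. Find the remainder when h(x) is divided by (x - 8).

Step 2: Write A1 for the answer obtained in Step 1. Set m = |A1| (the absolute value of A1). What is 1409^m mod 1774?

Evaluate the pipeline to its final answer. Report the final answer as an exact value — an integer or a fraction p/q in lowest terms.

461

Step 1: remainder = value at the root: 8*(8)^3 + 8*(8)^2 - 3*(8)^1 - 7 = (4096) + (512) + (-24) + (-7) = 4577; answer 4577
Step 2: A1 = 4577; m = 4577; squarings mod 1774: 1409^1=1409, 1409^2=175, 1409^4=467, 1409^8=1661, 1409^16=351, 1409^32=795, 1409^64=481, 1409^128=741, 1409^256=915, 1409^512=1671, 1409^1024=1739, 1409^2048=1225, 1409^4096=1595; 1409^4577 = 1409^1 * 1409^32 * 1409^64 * 1409^128 * 1409^256 * 1409^4096 = 461 (mod 1774); answer 461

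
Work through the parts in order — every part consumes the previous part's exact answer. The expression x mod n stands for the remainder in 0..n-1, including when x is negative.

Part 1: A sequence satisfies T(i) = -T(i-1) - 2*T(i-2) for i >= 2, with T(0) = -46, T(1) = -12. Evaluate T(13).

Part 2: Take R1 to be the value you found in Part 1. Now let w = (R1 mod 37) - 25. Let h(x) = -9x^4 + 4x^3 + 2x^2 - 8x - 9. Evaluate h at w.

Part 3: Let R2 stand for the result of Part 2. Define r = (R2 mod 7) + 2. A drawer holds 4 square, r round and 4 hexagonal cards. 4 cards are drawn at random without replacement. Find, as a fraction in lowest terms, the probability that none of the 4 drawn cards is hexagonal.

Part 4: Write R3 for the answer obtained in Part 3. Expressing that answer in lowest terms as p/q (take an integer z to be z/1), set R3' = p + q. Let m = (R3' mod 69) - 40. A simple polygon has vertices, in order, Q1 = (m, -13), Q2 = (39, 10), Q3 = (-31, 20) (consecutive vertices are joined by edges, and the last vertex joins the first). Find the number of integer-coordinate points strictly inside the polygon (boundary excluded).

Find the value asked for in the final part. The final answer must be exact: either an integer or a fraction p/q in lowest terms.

1119

Part 1: T(2) = -1*(-12) - 2*(-46) = 104; iterating: T(2)=104, T(3)=-80, T(4)=-128, T(5)=288, T(6)=-32, T(7)=-544, T(8)=608, T(9)=480, T(10)=-1696, T(11)=736, T(12)=2656, T(13)=-4128; answer -4128
Part 2: R1 = -4128; w = -9; -9*(-9)^4 + 4*(-9)^3 + 2*(-9)^2 - 8*(-9)^1 - 9 = (-59049) + (-2916) + (162) + (72) + (-9) = -61740; answer -61740
Part 3: R2 = -61740; r = 2; total draws C(10,4) = 210; favorable C(6,4) = 15; P = 1/14; answer 1/14
Part 4: R3 = 1/14; threaded value p + q = 15; m = -25; cross terms: (-25*10 - 39*-13)=257, (39*20 - -31*10)=1090, (-31*-13 - -25*20)=903; twice the area = |2250| = 2250; area = 1125; boundary points = 1 + 10 + 3 = 14; strictly interior points = area - boundary/2 + 1 = 1119; answer 1119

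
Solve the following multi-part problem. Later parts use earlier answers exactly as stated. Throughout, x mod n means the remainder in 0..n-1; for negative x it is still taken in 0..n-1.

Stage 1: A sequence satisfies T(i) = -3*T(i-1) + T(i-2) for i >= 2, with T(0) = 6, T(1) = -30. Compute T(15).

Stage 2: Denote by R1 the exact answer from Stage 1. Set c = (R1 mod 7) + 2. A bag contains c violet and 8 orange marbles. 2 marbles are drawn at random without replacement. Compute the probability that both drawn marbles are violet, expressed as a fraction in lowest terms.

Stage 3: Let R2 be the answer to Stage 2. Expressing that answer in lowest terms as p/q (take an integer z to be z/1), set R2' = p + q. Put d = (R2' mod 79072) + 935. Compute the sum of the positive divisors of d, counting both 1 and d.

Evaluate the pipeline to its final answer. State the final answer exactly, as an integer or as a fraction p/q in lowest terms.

948

Stage 1: T(2) = -3*(-30) + 1*(6) = 96; iterating: T(2)=96, T(3)=-318, T(4)=1050, T(5)=-3468, T(6)=11454, T(7)=-37830, T(8)=124944, T(9)=-412662, T(10)=1362930, T(11)=-4501452, T(12)=14867286, T(13)=-49103310, T(14)=162177216, T(15)=-535634958; answer -535634958
Stage 2: R1 = -535634958; c = 4; total draws C(12,2) = 66; favorable C(4,2) = 6; P = 1/11; answer 1/11
Stage 3: R2 = 1/11; threaded value p + q = 12; d = 947; 947 is prime, so its only divisors are 1 and 947; sigma = 1 + 947 = 948; answer 948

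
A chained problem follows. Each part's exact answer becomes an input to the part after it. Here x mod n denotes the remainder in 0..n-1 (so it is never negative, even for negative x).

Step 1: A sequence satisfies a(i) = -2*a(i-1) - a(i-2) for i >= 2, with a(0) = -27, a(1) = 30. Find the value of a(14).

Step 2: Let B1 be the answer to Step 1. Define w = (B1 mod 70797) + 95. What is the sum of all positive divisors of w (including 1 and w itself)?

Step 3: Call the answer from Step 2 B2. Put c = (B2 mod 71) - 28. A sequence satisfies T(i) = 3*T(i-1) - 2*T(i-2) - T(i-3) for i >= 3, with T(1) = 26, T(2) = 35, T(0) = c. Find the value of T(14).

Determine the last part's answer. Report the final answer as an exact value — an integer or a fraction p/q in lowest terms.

Step 1: a(2) = -2*(30) - 1*(-27) = -33; iterating: a(2)=-33, a(3)=36, a(4)=-39, a(5)=42, a(6)=-45, a(7)=48, a(8)=-51, a(9)=54, a(10)=-57, a(11)=60, a(12)=-63, a(13)=66, a(14)=-69; answer -69
Step 2: B1 = -69; w = 70823; 70823 is prime, so its only divisors are 1 and 70823; sigma = 1 + 70823 = 70824; answer 70824
Step 3: B2 = 70824; c = 9; T(3) = 3*(35) - 2*(26) - 1*(9) = 44; iterating: T(3)=44, T(4)=36, T(5)=-15, T(6)=-161, T(7)=-489, T(8)=-1130, T(9)=-2251, T(10)=-4004, T(11)=-6380, T(12)=-8881, T(13)=-9879, T(14)=-5495; answer -5495

-5495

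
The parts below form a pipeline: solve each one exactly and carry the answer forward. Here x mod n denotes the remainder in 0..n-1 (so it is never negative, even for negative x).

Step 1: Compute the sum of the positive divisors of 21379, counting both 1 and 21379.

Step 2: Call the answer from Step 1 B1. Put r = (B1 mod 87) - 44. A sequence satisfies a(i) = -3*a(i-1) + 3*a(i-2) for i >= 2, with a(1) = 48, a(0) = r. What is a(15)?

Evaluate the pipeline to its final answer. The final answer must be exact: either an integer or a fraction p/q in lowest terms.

3291437187

Step 1: 21379 is prime, so its only divisors are 1 and 21379; sigma = 1 + 21379 = 21380; answer 21380
Step 2: B1 = 21380; r = 21; a(2) = -3*(48) + 3*(21) = -81; iterating: a(2)=-81, a(3)=387, a(4)=-1404, a(5)=5373, a(6)=-20331, a(7)=77112, a(8)=-292329, a(9)=1108323, a(10)=-4201956, a(11)=15930837, a(12)=-60398379, a(13)=228987648, a(14)=-868158081, a(15)=3291437187; answer 3291437187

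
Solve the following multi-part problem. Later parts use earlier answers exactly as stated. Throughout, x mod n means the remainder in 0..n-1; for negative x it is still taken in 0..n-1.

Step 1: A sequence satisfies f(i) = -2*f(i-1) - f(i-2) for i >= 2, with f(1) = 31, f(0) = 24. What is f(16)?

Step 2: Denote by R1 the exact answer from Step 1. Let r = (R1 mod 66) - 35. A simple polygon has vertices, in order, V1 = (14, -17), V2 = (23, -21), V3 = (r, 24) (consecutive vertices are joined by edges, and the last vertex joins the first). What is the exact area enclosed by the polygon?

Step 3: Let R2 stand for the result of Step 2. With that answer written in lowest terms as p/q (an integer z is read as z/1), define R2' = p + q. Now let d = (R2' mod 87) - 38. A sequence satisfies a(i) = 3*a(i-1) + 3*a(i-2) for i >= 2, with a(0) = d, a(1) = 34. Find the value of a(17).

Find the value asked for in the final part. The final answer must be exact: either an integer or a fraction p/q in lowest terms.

16662177819

Step 1: f(2) = -2*(31) - 1*(24) = -86; iterating: f(2)=-86, f(3)=141, f(4)=-196, f(5)=251, f(6)=-306, f(7)=361, f(8)=-416, f(9)=471, f(10)=-526, f(11)=581, f(12)=-636, f(13)=691, f(14)=-746, f(15)=801, f(16)=-856; answer -856
Step 2: R1 = -856; r = -33; cross terms: (14*-21 - 23*-17)=97, (23*24 - -33*-21)=-141, (-33*-17 - 14*24)=225; twice the area = |181| = 181; area = 181/2; answer 181/2
Step 3: R2 = 181/2; threaded value p + q = 183; d = -29; a(2) = 3*(34) + 3*(-29) = 15; iterating: a(2)=15, a(3)=147, a(4)=486, a(5)=1899, a(6)=7155, a(7)=27162, a(8)=102951, a(9)=390339, a(10)=1479870, a(11)=5610627, a(12)=21271491, a(13)=80646354, a(14)=305753535, a(15)=1159199667, a(16)=4394859606, a(17)=16662177819; answer 16662177819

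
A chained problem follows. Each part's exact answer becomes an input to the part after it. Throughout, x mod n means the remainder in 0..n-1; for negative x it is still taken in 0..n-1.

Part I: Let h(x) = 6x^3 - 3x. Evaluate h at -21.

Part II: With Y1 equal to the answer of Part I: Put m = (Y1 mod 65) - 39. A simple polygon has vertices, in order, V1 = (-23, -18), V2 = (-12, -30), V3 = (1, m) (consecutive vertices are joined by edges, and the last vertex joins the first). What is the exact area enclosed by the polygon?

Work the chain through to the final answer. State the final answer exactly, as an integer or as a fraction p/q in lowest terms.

67

Part I: 6*(-21)^3 - 3*(-21)^1 = (-55566) + (63) = -55503; answer -55503
Part II: Y1 = -55503; m = -32; cross terms: (-23*-30 - -12*-18)=474, (-12*-32 - 1*-30)=414, (1*-18 - -23*-32)=-754; twice the area = |134| = 134; area = 67; answer 67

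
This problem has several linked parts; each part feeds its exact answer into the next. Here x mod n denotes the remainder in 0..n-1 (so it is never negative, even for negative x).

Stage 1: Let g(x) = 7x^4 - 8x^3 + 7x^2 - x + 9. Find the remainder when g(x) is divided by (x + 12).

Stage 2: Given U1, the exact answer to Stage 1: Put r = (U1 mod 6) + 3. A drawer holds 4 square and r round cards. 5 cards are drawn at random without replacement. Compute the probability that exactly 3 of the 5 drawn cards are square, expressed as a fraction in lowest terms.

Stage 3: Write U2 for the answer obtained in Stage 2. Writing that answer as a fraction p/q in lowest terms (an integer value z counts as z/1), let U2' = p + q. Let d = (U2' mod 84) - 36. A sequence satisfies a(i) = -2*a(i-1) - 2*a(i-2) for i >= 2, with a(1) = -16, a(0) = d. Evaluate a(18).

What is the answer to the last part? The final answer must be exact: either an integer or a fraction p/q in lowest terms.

13312

Stage 1: remainder = value at the root: 7*(-12)^4 - 8*(-12)^3 + 7*(-12)^2 - 1*(-12)^1 + 9 = (145152) + (13824) + (1008) + (12) + (9) = 160005; answer 160005
Stage 2: U1 = 160005; r = 6; total draws C(10,5) = 252; favorable C(4,3)*C(6,2) = 60; P = 5/21; answer 5/21
Stage 3: U2 = 5/21; threaded value p + q = 26; d = -10; a(2) = -2*(-16) - 2*(-10) = 52; iterating: a(2)=52, a(3)=-72, a(4)=40, a(5)=64, a(6)=-208, a(7)=288, a(8)=-160, a(9)=-256, a(10)=832, a(11)=-1152, a(12)=640, a(13)=1024, a(14)=-3328, a(15)=4608, a(16)=-2560, a(17)=-4096, a(18)=13312; answer 13312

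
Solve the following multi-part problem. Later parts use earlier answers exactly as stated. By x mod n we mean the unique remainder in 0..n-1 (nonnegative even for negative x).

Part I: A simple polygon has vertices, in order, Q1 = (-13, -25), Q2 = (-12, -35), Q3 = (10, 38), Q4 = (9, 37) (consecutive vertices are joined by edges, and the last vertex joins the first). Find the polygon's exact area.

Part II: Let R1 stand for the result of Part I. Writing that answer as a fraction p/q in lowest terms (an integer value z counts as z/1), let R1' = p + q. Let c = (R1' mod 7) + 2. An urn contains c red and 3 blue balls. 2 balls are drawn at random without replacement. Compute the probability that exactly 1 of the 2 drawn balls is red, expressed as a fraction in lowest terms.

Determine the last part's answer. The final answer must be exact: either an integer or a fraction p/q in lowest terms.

Part I: cross terms: (-13*-35 - -12*-25)=155, (-12*38 - 10*-35)=-106, (10*37 - 9*38)=28, (9*-25 - -13*37)=256; twice the area = |333| = 333; area = 333/2; answer 333/2
Part II: R1 = 333/2; threaded value p + q = 335; c = 8; total draws C(11,2) = 55; favorable C(8,1)*C(3,1) = 24; P = 24/55; answer 24/55

24/55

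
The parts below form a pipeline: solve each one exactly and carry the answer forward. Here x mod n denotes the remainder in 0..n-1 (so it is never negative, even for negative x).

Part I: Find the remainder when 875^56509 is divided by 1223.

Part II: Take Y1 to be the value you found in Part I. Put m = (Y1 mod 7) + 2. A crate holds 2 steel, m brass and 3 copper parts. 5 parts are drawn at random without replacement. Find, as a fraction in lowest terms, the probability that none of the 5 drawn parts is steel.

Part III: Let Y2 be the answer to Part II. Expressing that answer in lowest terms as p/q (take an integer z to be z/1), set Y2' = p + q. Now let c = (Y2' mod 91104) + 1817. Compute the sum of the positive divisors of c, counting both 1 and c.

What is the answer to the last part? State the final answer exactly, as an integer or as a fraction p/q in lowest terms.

3206

Part I: squarings mod 1223: 875^1=875, 875^2=27, 875^4=729, 875^8=659, 875^16=116, 875^32=3, 875^64=9, 875^128=81, 875^256=446, 875^512=790, 875^1024=370, 875^2048=1147, 875^4096=884, 875^8192=1182, 875^16384=458, 875^32768=631; 875^56509 = 875^1 * 875^4 * 875^8 * 875^16 * 875^32 * 875^128 * 875^1024 * 875^2048 * 875^4096 * 875^16384 * 875^32768 = 815 (mod 1223); answer 815
Part II: Y1 = 815; m = 5; total draws C(10,5) = 252; favorable C(8,5) = 56; P = 2/9; answer 2/9
Part III: Y2 = 2/9; threaded value p + q = 11; c = 1828; 1828 = 2^2 * 457; sigma = (1 + 2 + 4) * (1 + 457) = 7 * 458 = 3206; answer 3206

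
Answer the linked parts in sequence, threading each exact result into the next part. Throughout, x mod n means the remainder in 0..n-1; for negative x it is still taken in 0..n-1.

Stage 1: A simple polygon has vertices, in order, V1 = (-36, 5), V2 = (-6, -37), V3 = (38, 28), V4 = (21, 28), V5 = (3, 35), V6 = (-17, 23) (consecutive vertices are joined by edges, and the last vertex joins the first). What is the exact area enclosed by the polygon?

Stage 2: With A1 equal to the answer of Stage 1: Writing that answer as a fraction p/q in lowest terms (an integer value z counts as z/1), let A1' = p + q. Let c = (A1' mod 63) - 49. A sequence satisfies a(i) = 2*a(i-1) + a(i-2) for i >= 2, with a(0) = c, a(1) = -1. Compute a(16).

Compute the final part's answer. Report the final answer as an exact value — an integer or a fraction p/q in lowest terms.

-665857

Stage 1: cross terms: (-36*-37 - -6*5)=1362, (-6*28 - 38*-37)=1238, (38*28 - 21*28)=476, (21*35 - 3*28)=651, (3*23 - -17*35)=664, (-17*5 - -36*23)=743; twice the area = |5134| = 5134; area = 2567; answer 2567
Stage 2: A1 = 2567; threaded value p + q = 2568; c = -1; a(2) = 2*(-1) + 1*(-1) = -3; iterating: a(2)=-3, a(3)=-7, a(4)=-17, a(5)=-41, a(6)=-99, a(7)=-239, a(8)=-577, a(9)=-1393, a(10)=-3363, a(11)=-8119, a(12)=-19601, a(13)=-47321, a(14)=-114243, a(15)=-275807, a(16)=-665857; answer -665857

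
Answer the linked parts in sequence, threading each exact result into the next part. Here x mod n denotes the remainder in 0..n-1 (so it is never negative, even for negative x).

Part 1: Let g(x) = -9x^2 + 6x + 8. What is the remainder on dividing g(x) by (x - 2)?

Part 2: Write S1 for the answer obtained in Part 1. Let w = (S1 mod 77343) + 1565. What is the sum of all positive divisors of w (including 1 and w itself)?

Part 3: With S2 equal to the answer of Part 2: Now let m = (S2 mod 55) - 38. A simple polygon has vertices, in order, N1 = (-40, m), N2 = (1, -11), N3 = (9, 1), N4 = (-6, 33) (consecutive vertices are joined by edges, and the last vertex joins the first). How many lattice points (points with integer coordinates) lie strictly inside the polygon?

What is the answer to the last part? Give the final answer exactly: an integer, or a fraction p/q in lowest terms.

1198

Part 1: remainder = value at the root: -9*(2)^2 + 6*(2)^1 + 8 = (-36) + (12) + (8) = -16; answer -16
Part 2: S1 = -16; w = 78892; 78892 = 2^2 * 11^2 * 163; sigma = (1 + 2 + 4) * (1 + 11 + 121) * (1 + 163) = 7 * 133 * 164 = 152684; answer 152684
Part 3: S2 = 152684; m = -34; cross terms: (-40*-11 - 1*-34)=474, (1*1 - 9*-11)=100, (9*33 - -6*1)=303, (-6*-34 - -40*33)=1524; twice the area = |2401| = 2401; area = 2401/2; boundary points = 1 + 4 + 1 + 1 = 7; strictly interior points = area - boundary/2 + 1 = 1198; answer 1198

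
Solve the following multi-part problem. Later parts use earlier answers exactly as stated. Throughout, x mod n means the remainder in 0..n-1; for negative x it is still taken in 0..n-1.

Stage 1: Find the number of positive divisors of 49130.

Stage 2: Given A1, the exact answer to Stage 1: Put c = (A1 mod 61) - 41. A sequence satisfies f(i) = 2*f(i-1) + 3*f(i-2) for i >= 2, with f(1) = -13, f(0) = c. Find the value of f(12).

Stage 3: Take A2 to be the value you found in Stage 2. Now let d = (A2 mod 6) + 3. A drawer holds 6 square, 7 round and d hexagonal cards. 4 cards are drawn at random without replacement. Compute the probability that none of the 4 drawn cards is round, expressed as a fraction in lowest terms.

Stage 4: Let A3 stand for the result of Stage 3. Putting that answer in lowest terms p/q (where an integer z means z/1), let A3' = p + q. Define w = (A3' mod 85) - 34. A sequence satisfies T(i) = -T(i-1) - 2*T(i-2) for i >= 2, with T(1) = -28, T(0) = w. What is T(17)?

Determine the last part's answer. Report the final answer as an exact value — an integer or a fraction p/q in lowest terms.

Stage 1: 49130 = 2 * 5 * 17^3; number of divisors = (1+1) * (1+1) * (3+1) = 16; answer 16
Stage 2: A1 = 16; c = -25; f(2) = 2*(-13) + 3*(-25) = -101; iterating: f(2)=-101, f(3)=-241, f(4)=-785, f(5)=-2293, f(6)=-6941, f(7)=-20761, f(8)=-62345, f(9)=-186973, f(10)=-560981, f(11)=-1682881, f(12)=-5048705; answer -5048705
Stage 3: A2 = -5048705; d = 4; total draws C(17,4) = 2380; favorable C(10,4) = 210; P = 3/34; answer 3/34
Stage 4: A3 = 3/34; threaded value p + q = 37; w = 3; T(2) = -1*(-28) - 2*(3) = 22; iterating: T(2)=22, T(3)=34, T(4)=-78, T(5)=10, T(6)=146, T(7)=-166, T(8)=-126, T(9)=458, T(10)=-206, T(11)=-710, T(12)=1122, T(13)=298, T(14)=-2542, T(15)=1946, T(16)=3138, T(17)=-7030; answer -7030

-7030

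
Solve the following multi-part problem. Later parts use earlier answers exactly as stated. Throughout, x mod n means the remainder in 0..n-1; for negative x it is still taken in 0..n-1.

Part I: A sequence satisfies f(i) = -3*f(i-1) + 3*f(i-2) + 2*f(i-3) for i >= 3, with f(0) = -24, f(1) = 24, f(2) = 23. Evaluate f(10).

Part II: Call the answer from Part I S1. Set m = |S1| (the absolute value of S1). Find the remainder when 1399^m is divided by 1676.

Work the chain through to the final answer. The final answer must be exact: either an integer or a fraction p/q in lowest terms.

485

Part I: f(3) = -3*(23) + 3*(24) + 2*(-24) = -45; iterating: f(3)=-45, f(4)=252, f(5)=-845, f(6)=3201, f(7)=-11634, f(8)=42815, f(9)=-156945, f(10)=576012; answer 576012
Part II: S1 = 576012; m = 576012; squarings mod 1676: 1399^1=1399, 1399^2=1309, 1399^4=609, 1399^8=485, 1399^16=585, 1399^32=321, 1399^64=805, 1399^128=1089, 1399^256=989, 1399^512=1013, 1399^1024=457, 1399^2048=1025, 1399^4096=1449, 1399^8192=1249, 1399^16384=1321, 1399^32768=325, 1399^65536=37, 1399^131072=1369, 1399^262144=393, 1399^524288=257; 1399^576012 = 1399^4 * 1399^8 * 1399^512 * 1399^2048 * 1399^16384 * 1399^32768 * 1399^524288 = 485 (mod 1676); answer 485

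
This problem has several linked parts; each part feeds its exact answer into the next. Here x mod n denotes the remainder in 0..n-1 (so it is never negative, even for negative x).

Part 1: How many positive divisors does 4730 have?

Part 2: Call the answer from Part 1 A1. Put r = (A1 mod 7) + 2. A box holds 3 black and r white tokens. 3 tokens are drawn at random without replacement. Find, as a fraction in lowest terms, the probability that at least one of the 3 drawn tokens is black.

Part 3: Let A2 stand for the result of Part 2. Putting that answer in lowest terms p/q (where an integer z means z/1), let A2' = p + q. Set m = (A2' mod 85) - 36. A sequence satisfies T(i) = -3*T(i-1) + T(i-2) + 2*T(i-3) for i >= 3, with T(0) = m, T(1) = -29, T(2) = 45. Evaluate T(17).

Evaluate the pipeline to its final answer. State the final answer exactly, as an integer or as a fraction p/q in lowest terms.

Part 1: 4730 = 2 * 5 * 11 * 43; number of divisors = (1+1) * (1+1) * (1+1) * (1+1) = 16; answer 16
Part 2: A1 = 16; r = 4; total draws C(7,3) = 35; complement C(4,3) = 4; favorable 35 - 4 = 31; P = 31/35; answer 31/35
Part 3: A2 = 31/35; threaded value p + q = 66; m = 30; T(3) = -3*(45) + 1*(-29) + 2*(30) = -104; iterating: T(3)=-104, T(4)=299, T(5)=-911, T(6)=2824, T(7)=-8785, T(8)=27357, T(9)=-85208, T(10)=265411, T(11)=-826727, T(12)=2575176, T(13)=-8021433, T(14)=24986021, T(15)=-77829144, T(16)=242430587, T(17)=-755148863; answer -755148863

-755148863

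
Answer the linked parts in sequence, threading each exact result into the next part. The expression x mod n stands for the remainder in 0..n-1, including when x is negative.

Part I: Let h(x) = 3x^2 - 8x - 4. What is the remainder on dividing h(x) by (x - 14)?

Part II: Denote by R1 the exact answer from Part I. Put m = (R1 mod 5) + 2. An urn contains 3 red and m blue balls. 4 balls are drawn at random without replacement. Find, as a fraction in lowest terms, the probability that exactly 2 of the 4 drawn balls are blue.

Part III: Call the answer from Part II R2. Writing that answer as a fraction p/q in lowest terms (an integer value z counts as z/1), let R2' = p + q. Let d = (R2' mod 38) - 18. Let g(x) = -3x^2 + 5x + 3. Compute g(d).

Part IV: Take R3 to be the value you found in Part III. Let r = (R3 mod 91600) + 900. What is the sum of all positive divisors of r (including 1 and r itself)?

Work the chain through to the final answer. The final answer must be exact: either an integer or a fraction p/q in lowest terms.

92462

Part I: remainder = value at the root: 3*(14)^2 - 8*(14)^1 - 4 = (588) + (-112) + (-4) = 472; answer 472
Part II: R1 = 472; m = 4; total draws C(7,4) = 35; favorable C(4,2)*C(3,2) = 18; P = 18/35; answer 18/35
Part III: R2 = 18/35; threaded value p + q = 53; d = -3; -3*(-3)^2 + 5*(-3)^1 + 3 = (-27) + (-15) + (3) = -39; answer -39
Part IV: R3 = -39; r = 92461; 92461 is prime, so its only divisors are 1 and 92461; sigma = 1 + 92461 = 92462; answer 92462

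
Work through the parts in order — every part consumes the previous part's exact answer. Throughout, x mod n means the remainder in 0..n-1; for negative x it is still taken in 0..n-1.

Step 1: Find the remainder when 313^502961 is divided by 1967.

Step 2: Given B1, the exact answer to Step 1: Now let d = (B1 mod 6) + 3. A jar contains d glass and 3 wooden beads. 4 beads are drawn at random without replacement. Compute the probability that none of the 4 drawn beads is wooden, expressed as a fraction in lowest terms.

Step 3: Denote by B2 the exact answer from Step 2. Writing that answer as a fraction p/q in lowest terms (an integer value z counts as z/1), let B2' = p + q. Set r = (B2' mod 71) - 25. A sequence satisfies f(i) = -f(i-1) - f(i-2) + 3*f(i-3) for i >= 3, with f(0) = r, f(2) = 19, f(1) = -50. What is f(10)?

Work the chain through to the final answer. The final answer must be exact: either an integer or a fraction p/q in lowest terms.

Step 1: squarings mod 1967: 313^1=313, 313^2=1586, 313^4=1570, 313^8=249, 313^16=1024, 313^32=165, 313^64=1654, 313^128=1586, 313^256=1570, 313^512=249, 313^1024=1024, 313^2048=165, 313^4096=1654, 313^8192=1586, 313^16384=1570, 313^32768=249, 313^65536=1024, 313^131072=165, 313^262144=1654; 313^502961 = 313^1 * 313^16 * 313^32 * 313^128 * 313^1024 * 313^2048 * 313^8192 * 313^32768 * 313^65536 * 313^131072 * 313^262144 = 1802 (mod 1967); answer 1802
Step 2: B1 = 1802; d = 5; total draws C(8,4) = 70; favorable C(5,4) = 5; P = 1/14; answer 1/14
Step 3: B2 = 1/14; threaded value p + q = 15; r = -10; f(3) = -1*(19) - 1*(-50) + 3*(-10) = 1; iterating: f(3)=1, f(4)=-170, f(5)=226, f(6)=-53, f(7)=-683, f(8)=1414, f(9)=-890, f(10)=-2573; answer -2573

-2573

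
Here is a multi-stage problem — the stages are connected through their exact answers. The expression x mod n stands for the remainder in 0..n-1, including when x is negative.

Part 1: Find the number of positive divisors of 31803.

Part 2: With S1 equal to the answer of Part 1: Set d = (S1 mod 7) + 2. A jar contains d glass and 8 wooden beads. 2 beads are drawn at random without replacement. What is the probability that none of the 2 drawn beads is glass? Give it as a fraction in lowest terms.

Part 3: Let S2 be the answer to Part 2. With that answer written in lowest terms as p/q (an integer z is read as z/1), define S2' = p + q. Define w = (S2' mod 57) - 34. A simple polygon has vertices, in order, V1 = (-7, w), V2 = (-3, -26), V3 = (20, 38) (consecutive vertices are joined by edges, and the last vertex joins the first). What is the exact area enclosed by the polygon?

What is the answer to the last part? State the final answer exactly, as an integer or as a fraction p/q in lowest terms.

463/2

Part 1: 31803 = 3 * 10601; number of divisors = (1+1) * (1+1) = 4; answer 4
Part 2: S1 = 4; d = 6; total draws C(14,2) = 91; favorable C(8,2) = 28; P = 4/13; answer 4/13
Part 3: S2 = 4/13; threaded value p + q = 17; w = -17; cross terms: (-7*-26 - -3*-17)=131, (-3*38 - 20*-26)=406, (20*-17 - -7*38)=-74; twice the area = |463| = 463; area = 463/2; answer 463/2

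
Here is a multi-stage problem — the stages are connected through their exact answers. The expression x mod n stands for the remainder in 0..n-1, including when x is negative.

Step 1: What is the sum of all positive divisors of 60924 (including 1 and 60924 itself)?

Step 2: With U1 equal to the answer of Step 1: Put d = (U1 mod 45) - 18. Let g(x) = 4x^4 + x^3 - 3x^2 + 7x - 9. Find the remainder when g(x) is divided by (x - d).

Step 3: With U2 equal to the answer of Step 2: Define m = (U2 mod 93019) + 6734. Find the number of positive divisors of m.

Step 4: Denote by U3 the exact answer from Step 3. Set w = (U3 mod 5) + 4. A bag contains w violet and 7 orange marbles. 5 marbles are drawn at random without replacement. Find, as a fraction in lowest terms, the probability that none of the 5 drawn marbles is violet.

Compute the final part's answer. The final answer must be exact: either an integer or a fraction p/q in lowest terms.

Step 1: 60924 = 2^2 * 3 * 5077; sigma = (1 + 2 + 4) * (1 + 3) * (1 + 5077) = 7 * 4 * 5078 = 142184; answer 142184
Step 2: U1 = 142184; d = 11; remainder = value at the root: 4*(11)^4 + 1*(11)^3 - 3*(11)^2 + 7*(11)^1 - 9 = (58564) + (1331) + (-363) + (77) + (-9) = 59600; answer 59600
Step 3: U2 = 59600; m = 66334; 66334 = 2 * 17 * 1951; number of divisors = (1+1) * (1+1) * (1+1) = 8; answer 8
Step 4: U3 = 8; w = 7; total draws C(14,5) = 2002; favorable C(7,5) = 21; P = 3/286; answer 3/286

3/286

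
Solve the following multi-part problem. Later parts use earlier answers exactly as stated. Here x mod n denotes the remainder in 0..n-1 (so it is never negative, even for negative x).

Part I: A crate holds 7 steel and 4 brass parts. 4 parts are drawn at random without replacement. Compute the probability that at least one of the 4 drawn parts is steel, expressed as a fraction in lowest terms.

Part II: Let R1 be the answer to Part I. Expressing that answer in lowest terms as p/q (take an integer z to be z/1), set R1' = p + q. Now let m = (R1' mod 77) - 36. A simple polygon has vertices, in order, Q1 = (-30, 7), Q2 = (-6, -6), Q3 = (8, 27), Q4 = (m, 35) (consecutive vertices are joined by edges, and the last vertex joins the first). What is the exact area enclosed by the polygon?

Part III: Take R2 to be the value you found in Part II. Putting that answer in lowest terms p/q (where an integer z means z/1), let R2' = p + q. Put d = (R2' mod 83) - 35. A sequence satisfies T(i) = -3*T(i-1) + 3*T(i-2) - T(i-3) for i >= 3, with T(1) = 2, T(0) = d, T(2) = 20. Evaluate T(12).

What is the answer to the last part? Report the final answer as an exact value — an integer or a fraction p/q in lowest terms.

Part I: total draws C(11,4) = 330; complement C(4,4) = 1; favorable 330 - 1 = 329; P = 329/330; answer 329/330
Part II: R1 = 329/330; threaded value p + q = 659; m = 7; cross terms: (-30*-6 - -6*7)=222, (-6*27 - 8*-6)=-114, (8*35 - 7*27)=91, (7*7 - -30*35)=1099; twice the area = |1298| = 1298; area = 649; answer 649
Part III: R2 = 649; threaded value p + q = 650; d = 34; T(3) = -3*(20) + 3*(2) - 1*(34) = -88; iterating: T(3)=-88, T(4)=322, T(5)=-1250, T(6)=4804, T(7)=-18484, T(8)=71114, T(9)=-273598, T(10)=1052620, T(11)=-4049768, T(12)=15580762; answer 15580762

15580762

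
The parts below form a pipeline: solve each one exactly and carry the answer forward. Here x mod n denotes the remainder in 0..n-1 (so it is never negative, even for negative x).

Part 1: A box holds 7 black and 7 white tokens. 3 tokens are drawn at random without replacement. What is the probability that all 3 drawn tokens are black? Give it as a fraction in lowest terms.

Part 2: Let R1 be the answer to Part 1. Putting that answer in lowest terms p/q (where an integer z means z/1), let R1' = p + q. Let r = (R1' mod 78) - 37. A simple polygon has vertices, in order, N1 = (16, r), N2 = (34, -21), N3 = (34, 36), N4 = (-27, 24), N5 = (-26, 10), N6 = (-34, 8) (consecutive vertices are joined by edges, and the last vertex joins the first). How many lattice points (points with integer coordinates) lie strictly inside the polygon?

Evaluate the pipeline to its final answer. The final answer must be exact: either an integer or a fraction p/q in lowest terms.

1163

Part 1: total draws C(14,3) = 364; favorable C(7,3) = 35; P = 5/52; answer 5/52
Part 2: R1 = 5/52; threaded value p + q = 57; r = 20; cross terms: (16*-21 - 34*20)=-1016, (34*36 - 34*-21)=1938, (34*24 - -27*36)=1788, (-27*10 - -26*24)=354, (-26*8 - -34*10)=132, (-34*20 - 16*8)=-808; twice the area = |2388| = 2388; area = 1194; boundary points = 1 + 57 + 1 + 1 + 2 + 2 = 64; strictly interior points = area - boundary/2 + 1 = 1163; answer 1163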